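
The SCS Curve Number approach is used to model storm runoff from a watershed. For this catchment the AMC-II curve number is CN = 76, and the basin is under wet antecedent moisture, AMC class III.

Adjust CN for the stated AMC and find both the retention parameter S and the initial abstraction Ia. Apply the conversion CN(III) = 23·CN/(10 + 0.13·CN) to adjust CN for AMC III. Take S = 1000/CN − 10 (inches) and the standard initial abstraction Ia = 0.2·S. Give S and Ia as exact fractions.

S = 600/437 in ≈ 1.373 in; Ia = 120/437 in ≈ 0.275 in

CN(III) from CN(II)=76: (23·76)/(10 + 0.13·76) = 43700/497 ≈ 87.928
Max retention: S = 1000/(43700/497) − 10 = 600/437 in (≈ 1.373 in)
Ia = 0.2·(600/437) = 120/437 in ≈ 0.275 in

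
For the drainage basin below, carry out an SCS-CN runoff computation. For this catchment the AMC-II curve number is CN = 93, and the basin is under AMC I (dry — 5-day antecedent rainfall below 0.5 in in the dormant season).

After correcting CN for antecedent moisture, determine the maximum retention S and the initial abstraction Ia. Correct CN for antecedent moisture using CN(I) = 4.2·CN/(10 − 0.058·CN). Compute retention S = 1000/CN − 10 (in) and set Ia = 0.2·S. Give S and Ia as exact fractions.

S = 500/279 in ≈ 1.792 in; Ia = 100/279 in ≈ 0.358 in

Dry (AMC I): CN(I) = 4.2·93/(10 − 0.058·93) = (1953/5)/(2303/500) = 27900/329 ≈ 84.802
Retention S: 1000/CN − 10 with CN=84.802 → S = 500/279 ≈ 1.792 in
Initial abstraction Ia = S/5 = (500/279)/5 = 100/279 ≈ 0.358 in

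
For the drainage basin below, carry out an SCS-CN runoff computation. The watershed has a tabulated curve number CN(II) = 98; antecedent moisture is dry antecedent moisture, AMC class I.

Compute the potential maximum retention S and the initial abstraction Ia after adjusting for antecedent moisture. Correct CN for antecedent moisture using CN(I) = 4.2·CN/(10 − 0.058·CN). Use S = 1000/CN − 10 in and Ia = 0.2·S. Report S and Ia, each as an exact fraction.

S = 500/1029 in ≈ 0.486 in; Ia = 100/1029 in ≈ 0.097 in

Dry (AMC I): CN(I) = 4.2·98/(10 − 0.058·98) = (2058/5)/(1079/250) = 102900/1079 ≈ 95.366
Retention S: 1000/CN − 10 with CN=95.366 → S = 500/1029 ≈ 0.486 in
Ia = 0.2S: 0.2·0.486 = 0.097 in (exactly 100/1029)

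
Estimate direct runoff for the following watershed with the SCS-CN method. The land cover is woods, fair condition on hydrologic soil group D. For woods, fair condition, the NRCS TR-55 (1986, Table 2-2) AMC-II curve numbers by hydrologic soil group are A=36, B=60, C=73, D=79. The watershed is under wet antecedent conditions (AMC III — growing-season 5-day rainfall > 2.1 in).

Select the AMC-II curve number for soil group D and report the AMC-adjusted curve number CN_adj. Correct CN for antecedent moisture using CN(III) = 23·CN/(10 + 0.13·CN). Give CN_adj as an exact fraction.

CN_adj = 181700/2027 ≈ 89.640

NRCS table: woods, fair condition, soil group D → CN(II) = 79
CN(III) from CN(II)=79: (23·79)/(10 + 0.13·79) = 181700/2027 ≈ 89.640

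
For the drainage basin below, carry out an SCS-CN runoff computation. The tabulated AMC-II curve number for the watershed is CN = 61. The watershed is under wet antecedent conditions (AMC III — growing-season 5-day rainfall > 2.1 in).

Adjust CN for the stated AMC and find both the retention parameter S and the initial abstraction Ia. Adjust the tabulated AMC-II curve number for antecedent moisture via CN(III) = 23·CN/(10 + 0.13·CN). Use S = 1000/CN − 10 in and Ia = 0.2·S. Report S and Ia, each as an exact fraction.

CN(III) from CN(II)=61: (23·61)/(10 + 0.13·61) = 140300/1793 ≈ 78.249
Retention S: 1000/CN − 10 with CN=78.249 → S = 3900/1403 ≈ 2.780 in
Ia = 0.2·(3900/1403) = 780/1403 in ≈ 0.556 in

S = 3900/1403 in ≈ 2.780 in; Ia = 780/1403 in ≈ 0.556 in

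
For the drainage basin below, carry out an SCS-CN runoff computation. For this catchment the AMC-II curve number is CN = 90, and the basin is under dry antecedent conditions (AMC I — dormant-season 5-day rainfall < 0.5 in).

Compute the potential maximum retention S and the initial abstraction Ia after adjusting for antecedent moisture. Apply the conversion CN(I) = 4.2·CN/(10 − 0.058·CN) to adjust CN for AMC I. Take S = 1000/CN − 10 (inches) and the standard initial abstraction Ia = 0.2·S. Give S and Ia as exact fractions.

S = 500/189 in ≈ 2.646 in; Ia = 100/189 in ≈ 0.529 in

Adjust CN=90 to AMC I: 4.2·90/(10 − 0.058·90) → 378 ÷ (239/50) = 18900/239 ≈ 79.079
S = 1000/(18900/239) − 10 = 500/189 in ≈ 2.646 in
Initial abstraction Ia = S/5 = (500/189)/5 = 100/189 ≈ 0.529 in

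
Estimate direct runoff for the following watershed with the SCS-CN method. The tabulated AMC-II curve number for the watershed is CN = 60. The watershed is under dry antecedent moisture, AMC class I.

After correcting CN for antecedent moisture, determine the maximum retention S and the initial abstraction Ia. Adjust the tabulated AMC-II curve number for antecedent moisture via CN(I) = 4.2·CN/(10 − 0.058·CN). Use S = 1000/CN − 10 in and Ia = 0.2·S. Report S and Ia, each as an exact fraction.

S = 1000/63 in ≈ 15.873 in; Ia = 200/63 in ≈ 3.175 in

CN(I) from CN(II)=60: (4.2·60)/(10 − 0.058·60) = 6300/163 ≈ 38.650
Max retention: S = 1000/(6300/163) − 10 = 1000/63 in (≈ 15.873 in)
Initial abstraction Ia = S/5 = (1000/63)/5 = 200/63 ≈ 3.175 in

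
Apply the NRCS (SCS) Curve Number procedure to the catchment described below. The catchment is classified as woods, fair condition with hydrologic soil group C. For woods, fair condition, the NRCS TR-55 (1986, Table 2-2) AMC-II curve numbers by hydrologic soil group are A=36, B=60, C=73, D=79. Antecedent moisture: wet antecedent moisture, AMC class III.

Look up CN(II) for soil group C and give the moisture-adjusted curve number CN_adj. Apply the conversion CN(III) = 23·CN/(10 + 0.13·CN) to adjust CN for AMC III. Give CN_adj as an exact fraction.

NRCS table: woods, fair condition, soil group C → CN(II) = 73
Wet (AMC III): CN(III) = 23·73/(10 + 0.13·73) = 1679/(1949/100) = 167900/1949 ≈ 86.147

CN_adj = 167900/1949 ≈ 86.147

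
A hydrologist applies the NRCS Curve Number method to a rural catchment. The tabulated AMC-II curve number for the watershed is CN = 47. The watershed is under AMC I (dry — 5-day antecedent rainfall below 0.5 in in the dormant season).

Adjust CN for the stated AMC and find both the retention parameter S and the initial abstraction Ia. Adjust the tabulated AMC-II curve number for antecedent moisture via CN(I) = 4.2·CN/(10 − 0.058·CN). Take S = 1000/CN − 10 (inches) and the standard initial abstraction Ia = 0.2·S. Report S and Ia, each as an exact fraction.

S = 26500/987 in ≈ 26.849 in; Ia = 5300/987 in ≈ 5.370 in

Dry (AMC I): CN(I) = 4.2·47/(10 − 0.058·47) = (987/5)/(3637/500) = 98700/3637 ≈ 27.138
Max retention: S = 1000/(98700/3637) − 10 = 26500/987 in (≈ 26.849 in)
Ia = 0.2·(26500/987) = 5300/987 in ≈ 5.370 in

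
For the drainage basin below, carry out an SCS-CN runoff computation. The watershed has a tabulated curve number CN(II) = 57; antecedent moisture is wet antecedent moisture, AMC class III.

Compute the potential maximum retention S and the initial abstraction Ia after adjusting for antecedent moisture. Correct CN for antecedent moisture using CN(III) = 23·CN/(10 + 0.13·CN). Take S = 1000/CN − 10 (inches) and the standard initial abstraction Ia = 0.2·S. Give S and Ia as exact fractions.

Adjust CN=57 to AMC III: 23·57/(10 + 0.13·57) → 1311 ÷ (1741/100) = 131100/1741 ≈ 75.302
Retention S: 1000/CN − 10 with CN=75.302 → S = 4300/1311 ≈ 3.280 in
Initial abstraction Ia = S/5 = (4300/1311)/5 = 860/1311 ≈ 0.656 in

S = 4300/1311 in ≈ 3.280 in; Ia = 860/1311 in ≈ 0.656 in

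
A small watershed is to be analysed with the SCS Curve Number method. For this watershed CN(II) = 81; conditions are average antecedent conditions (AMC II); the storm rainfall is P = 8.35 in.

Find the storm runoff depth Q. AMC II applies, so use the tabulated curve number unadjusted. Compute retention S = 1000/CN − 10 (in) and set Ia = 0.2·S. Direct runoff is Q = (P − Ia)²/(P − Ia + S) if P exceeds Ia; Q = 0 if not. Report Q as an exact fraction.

Q = 162996289/26838540 in ≈ 6.073 in

Average conditions: CN = 81 (no AMC adjustment).
S = 1000/81 − 10 = 190/81 in ≈ 2.346 in
Ia = 0.2S: 0.2·2.346 = 0.469 in (exactly 38/81)
Excess rainfall: 8.350 − 0.469 = 7.881 in; P > Ia so Q > 0
Q: (12767/1620)² ÷ (16567/1620) = 162996289/26838540 in (≈ 6.073 in)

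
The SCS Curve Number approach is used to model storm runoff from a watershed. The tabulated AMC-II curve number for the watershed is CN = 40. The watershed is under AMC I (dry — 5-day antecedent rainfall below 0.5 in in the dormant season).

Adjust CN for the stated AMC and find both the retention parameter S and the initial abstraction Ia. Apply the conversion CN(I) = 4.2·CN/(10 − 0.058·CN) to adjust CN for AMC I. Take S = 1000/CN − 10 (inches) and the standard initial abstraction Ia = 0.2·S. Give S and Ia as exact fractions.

S = 250/7 in ≈ 35.714 in; Ia = 50/7 in ≈ 7.143 in

Adjust CN=40 to AMC I: 4.2·40/(10 − 0.058·40) → 168 ÷ (192/25) = 175/8 ≈ 21.875
Retention S: 1000/CN − 10 with CN=21.875 → S = 250/7 ≈ 35.714 in
Ia = 0.2·(250/7) = 50/7 in ≈ 7.143 in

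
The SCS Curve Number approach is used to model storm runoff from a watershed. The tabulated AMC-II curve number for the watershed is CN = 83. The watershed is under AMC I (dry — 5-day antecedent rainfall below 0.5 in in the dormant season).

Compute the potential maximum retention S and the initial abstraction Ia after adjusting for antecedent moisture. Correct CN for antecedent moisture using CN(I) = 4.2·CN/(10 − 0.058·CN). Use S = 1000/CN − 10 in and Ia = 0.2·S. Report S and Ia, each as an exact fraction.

S = 8500/1743 in ≈ 4.877 in; Ia = 1700/1743 in ≈ 0.975 in

CN(I) from CN(II)=83: (4.2·83)/(10 − 0.058·83) = 174300/2593 ≈ 67.219
S = 1000/(174300/2593) − 10 = 8500/1743 in ≈ 4.877 in
Initial abstraction Ia = S/5 = (8500/1743)/5 = 1700/1743 ≈ 0.975 in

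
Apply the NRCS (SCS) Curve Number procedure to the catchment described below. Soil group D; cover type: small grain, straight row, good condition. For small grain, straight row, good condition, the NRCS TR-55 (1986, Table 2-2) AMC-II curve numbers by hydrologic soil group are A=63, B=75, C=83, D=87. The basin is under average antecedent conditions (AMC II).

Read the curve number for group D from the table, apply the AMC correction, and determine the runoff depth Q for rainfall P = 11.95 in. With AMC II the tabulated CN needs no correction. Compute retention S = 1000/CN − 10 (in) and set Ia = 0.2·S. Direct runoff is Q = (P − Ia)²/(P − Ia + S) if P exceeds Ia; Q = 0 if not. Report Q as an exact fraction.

Q = 410994529/39799020 in ≈ 10.327 in

NRCS table: small grain, straight row, good condition, soil group D → CN(II) = 87
AMC II — tabulated CN = 87 applies directly.
Max retention: S = 1000/87 − 10 = 130/87 in (≈ 1.494 in)
Ia = 0.2S: 0.2·1.494 = 0.299 in (exactly 26/87)
Since P=11.950 > Ia=0.299: effective rainfall P−Ia = 20273/1740 in
Q = (20273/1740)²/((20273/1740) + 130/87) = (410994529/3027600)/(22873/1740) = 410994529/39799020 in ≈ 10.327 in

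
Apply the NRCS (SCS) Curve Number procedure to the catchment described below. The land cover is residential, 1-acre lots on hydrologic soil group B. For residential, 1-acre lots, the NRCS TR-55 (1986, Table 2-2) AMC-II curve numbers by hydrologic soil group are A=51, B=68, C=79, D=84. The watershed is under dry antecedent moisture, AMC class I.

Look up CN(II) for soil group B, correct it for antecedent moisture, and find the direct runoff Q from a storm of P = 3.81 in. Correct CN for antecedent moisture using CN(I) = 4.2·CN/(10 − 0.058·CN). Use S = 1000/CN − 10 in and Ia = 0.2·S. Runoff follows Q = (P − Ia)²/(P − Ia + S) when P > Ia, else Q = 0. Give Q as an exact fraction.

Q = 3137904289/16279806900 in ≈ 0.193 in

NRCS table: residential, 1-acre lots, soil group B → CN(II) = 68
Adjust CN=68 to AMC I: 4.2·68/(10 − 0.058·68) → (1428/5) ÷ (757/125) = 35700/757 ≈ 47.160
Retention S: 1000/CN − 10 with CN=47.160 → S = 4000/357 ≈ 11.204 in
Ia = 0.2S: 0.2·11.204 = 2.241 in (exactly 800/357)
Since P=3.810 > Ia=2.241: effective rainfall P−Ia = 56017/35700 in
Q = (56017/35700)²/((56017/35700) + 4000/357) = (3137904289/1274490000)/(456017/35700) = 3137904289/16279806900 in ≈ 0.193 in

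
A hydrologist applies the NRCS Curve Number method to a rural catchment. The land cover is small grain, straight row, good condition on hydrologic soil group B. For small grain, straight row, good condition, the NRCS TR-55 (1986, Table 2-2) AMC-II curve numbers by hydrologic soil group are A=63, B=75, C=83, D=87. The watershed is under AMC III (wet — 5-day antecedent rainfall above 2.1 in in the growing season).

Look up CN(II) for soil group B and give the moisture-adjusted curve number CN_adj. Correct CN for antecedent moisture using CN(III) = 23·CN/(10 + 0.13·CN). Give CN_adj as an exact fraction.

CN_adj = 6900/79 ≈ 87.342

NRCS table: small grain, straight row, good condition, soil group B → CN(II) = 75
CN(III) from CN(II)=75: (23·75)/(10 + 0.13·75) = 6900/79 ≈ 87.342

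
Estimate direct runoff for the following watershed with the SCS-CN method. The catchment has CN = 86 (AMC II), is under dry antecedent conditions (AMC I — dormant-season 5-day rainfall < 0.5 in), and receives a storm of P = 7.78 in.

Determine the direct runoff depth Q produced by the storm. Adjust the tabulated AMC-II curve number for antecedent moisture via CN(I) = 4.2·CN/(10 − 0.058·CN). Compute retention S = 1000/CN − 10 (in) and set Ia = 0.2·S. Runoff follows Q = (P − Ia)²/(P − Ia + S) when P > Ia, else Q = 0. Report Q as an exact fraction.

Dry (AMC I): CN(I) = 4.2·86/(10 − 0.058·86) = (1806/5)/(1253/250) = 12900/179 ≈ 72.067
Retention S: 1000/CN − 10 with CN=72.067 → S = 500/129 ≈ 3.876 in
Ia = 0.2S: 0.2·3.876 = 0.775 in (exactly 100/129)
Since P=7.780 > Ia=0.775: effective rainfall P−Ia = 45181/6450 in
Q = (45181/6450)²/((45181/6450) + 500/129) = (2041322761/41602500)/(70181/6450) = 2041322761/452667450 in ≈ 4.510 in

Q = 2041322761/452667450 in ≈ 4.510 in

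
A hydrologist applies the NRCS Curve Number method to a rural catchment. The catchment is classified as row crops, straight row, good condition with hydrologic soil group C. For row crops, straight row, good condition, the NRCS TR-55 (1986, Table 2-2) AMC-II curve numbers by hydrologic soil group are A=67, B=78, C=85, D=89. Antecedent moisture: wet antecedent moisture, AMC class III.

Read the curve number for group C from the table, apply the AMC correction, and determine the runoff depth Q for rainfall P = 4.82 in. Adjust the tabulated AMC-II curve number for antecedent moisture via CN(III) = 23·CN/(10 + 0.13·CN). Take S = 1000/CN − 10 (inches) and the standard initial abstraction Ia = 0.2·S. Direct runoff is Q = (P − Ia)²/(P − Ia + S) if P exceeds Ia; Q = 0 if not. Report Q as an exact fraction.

Q = 8323095361/2076816050 in ≈ 4.008 in

NRCS table: row crops, straight row, good condition, soil group C → CN(II) = 85
CN(III) from CN(II)=85: (23·85)/(10 + 0.13·85) = 39100/421 ≈ 92.874
Max retention: S = 1000/(39100/421) − 10 = 300/391 in (≈ 0.767 in)
Ia = 0.2S: 0.2·0.767 = 0.153 in (exactly 60/391)
P − Ia = 4.820 − 0.153 = 91231/19550 ≈ 4.667 in (> 0, runoff occurs)
Q = (91231/19550)²/((91231/19550) + 300/391) = (8323095361/382202500)/(106231/19550) = 8323095361/2076816050 in ≈ 4.008 in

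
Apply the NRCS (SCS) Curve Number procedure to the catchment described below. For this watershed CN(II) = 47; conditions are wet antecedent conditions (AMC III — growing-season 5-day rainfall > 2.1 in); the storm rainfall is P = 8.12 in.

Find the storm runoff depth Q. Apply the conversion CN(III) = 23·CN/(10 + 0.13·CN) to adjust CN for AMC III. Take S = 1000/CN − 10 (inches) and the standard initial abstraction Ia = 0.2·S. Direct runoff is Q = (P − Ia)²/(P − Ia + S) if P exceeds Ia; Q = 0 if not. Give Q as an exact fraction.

Q = 37227001249/8795097075 in ≈ 4.233 in

CN(III) from CN(II)=47: (23·47)/(10 + 0.13·47) = 108100/1611 ≈ 67.101
Retention S: 1000/CN − 10 with CN=67.101 → S = 5300/1081 ≈ 4.903 in
Initial abstraction Ia = S/5 = (5300/1081)/5 = 1060/1081 ≈ 0.981 in
P − Ia = 8.120 − 0.981 = 192943/27025 ≈ 7.139 in (> 0, runoff occurs)
Runoff Q = (P−Ia)²/(P−Ia+S) = (7.139)²/(7.139+4.903) = 37227001249/8795097075 ≈ 4.233 in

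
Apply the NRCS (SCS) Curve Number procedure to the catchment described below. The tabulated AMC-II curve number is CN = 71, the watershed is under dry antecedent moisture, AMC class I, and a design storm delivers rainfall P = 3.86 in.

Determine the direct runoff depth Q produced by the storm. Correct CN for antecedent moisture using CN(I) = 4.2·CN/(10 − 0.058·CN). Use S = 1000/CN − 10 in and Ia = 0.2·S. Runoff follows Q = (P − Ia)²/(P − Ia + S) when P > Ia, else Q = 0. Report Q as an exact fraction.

Q = 20381274169/64691731650 in ≈ 0.315 in

CN(I) from CN(II)=71: (4.2·71)/(10 − 0.058·71) = 149100/2941 ≈ 50.697
Retention S: 1000/CN − 10 with CN=50.697 → S = 14500/1491 ≈ 9.725 in
Ia = 0.2S: 0.2·9.725 = 1.945 in (exactly 2900/1491)
P − Ia = 3.860 − 1.945 = 142763/74550 ≈ 1.915 in (> 0, runoff occurs)
Q: (142763/74550)² ÷ (867763/74550) = 20381274169/64691731650 in (≈ 0.315 in)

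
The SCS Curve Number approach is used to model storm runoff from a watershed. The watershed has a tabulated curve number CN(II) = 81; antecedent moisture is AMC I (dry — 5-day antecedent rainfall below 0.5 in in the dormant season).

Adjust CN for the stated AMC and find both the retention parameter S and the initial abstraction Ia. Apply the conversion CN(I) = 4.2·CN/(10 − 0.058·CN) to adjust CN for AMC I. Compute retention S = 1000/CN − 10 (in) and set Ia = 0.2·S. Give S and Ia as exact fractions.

CN(I) from CN(II)=81: (4.2·81)/(10 − 0.058·81) = 170100/2651 ≈ 64.164
S = 1000/(170100/2651) − 10 = 9500/1701 in ≈ 5.585 in
Ia = 0.2S: 0.2·5.585 = 1.117 in (exactly 1900/1701)

S = 9500/1701 in ≈ 5.585 in; Ia = 1900/1701 in ≈ 1.117 in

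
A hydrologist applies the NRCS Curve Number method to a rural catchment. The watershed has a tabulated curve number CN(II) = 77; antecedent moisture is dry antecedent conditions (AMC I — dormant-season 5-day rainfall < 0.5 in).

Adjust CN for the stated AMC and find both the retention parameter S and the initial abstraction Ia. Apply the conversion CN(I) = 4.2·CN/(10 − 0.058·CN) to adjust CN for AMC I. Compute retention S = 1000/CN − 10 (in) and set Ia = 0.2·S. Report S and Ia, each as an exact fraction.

Dry (AMC I): CN(I) = 4.2·77/(10 − 0.058·77) = (1617/5)/(2767/500) = 161700/2767 ≈ 58.439
Retention S: 1000/CN − 10 with CN=58.439 → S = 11500/1617 ≈ 7.112 in
Ia = 0.2·(11500/1617) = 2300/1617 in ≈ 1.422 in

S = 11500/1617 in ≈ 7.112 in; Ia = 2300/1617 in ≈ 1.422 in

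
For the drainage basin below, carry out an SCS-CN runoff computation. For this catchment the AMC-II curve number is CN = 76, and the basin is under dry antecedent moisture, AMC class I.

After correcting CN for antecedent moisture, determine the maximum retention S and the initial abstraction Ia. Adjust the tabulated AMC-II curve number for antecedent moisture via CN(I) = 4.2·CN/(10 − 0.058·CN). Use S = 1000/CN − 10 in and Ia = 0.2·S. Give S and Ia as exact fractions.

Adjust CN=76 to AMC I: 4.2·76/(10 − 0.058·76) → (1596/5) ÷ (699/125) = 13300/233 ≈ 57.082
Max retention: S = 1000/(13300/233) − 10 = 1000/133 in (≈ 7.519 in)
Initial abstraction Ia = S/5 = (1000/133)/5 = 200/133 ≈ 1.504 in

S = 1000/133 in ≈ 7.519 in; Ia = 200/133 in ≈ 1.504 in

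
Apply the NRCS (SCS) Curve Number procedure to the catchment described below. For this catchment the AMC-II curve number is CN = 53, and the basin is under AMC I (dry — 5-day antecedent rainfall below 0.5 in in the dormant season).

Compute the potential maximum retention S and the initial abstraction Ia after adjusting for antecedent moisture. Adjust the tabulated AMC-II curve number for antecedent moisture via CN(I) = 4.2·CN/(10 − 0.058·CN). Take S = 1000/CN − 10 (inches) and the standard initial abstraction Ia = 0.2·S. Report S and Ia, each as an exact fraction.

Adjust CN=53 to AMC I: 4.2·53/(10 − 0.058·53) → (1113/5) ÷ (3463/500) = 111300/3463 ≈ 32.140
Max retention: S = 1000/(111300/3463) − 10 = 23500/1113 in (≈ 21.114 in)
Ia = 0.2S: 0.2·21.114 = 4.223 in (exactly 4700/1113)

S = 23500/1113 in ≈ 21.114 in; Ia = 4700/1113 in ≈ 4.223 in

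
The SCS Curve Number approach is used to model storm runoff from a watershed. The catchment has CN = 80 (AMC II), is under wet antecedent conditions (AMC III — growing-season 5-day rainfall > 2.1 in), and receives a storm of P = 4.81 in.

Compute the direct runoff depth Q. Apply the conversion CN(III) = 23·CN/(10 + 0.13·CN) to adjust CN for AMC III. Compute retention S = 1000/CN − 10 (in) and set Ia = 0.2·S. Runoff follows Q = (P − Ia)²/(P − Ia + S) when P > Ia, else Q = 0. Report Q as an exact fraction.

CN(III) from CN(II)=80: (23·80)/(10 + 0.13·80) = 4600/51 ≈ 90.196
Max retention: S = 1000/(4600/51) − 10 = 25/23 in (≈ 1.087 in)
Ia = 0.2·(25/23) = 5/23 in ≈ 0.217 in
Excess rainfall: 4.810 − 0.217 = 4.593 in; P > Ia so Q > 0
Runoff Q = (P−Ia)²/(P−Ia+S) = (4.593)²/(4.593+1.087) = 111576969/30044900 ≈ 3.714 in

Q = 111576969/30044900 in ≈ 3.714 in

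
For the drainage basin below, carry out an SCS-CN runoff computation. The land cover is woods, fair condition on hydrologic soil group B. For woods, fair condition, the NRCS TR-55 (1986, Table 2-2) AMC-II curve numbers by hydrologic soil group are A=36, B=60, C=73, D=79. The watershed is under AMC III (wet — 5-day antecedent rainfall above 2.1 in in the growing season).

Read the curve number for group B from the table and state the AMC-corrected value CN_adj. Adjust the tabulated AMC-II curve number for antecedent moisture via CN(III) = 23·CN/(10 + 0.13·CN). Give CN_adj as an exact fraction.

NRCS table: woods, fair condition, soil group B → CN(II) = 60
Wet (AMC III): CN(III) = 23·60/(10 + 0.13·60) = 1380/(89/5) = 6900/89 ≈ 77.528

CN_adj = 6900/89 ≈ 77.528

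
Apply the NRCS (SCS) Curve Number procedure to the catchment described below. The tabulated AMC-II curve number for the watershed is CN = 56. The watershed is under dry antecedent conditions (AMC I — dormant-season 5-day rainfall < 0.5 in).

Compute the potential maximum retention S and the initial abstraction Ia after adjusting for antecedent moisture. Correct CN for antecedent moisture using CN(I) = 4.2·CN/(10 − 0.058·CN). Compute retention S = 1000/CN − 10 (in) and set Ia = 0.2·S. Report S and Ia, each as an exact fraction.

Adjust CN=56 to AMC I: 4.2·56/(10 − 0.058·56) → (1176/5) ÷ (844/125) = 7350/211 ≈ 34.834
S = 1000/(7350/211) − 10 = 2750/147 in ≈ 18.707 in
Initial abstraction Ia = S/5 = (2750/147)/5 = 550/147 ≈ 3.741 in

S = 2750/147 in ≈ 18.707 in; Ia = 550/147 in ≈ 3.741 in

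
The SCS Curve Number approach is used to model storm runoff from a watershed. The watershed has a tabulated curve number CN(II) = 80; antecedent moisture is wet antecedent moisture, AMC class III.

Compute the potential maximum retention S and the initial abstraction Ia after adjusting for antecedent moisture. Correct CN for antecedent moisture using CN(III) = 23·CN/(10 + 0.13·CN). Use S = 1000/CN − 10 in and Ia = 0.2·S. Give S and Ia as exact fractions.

S = 25/23 in ≈ 1.087 in; Ia = 5/23 in ≈ 0.217 in

Adjust CN=80 to AMC III: 23·80/(10 + 0.13·80) → 1840 ÷ (102/5) = 4600/51 ≈ 90.196
Max retention: S = 1000/(4600/51) − 10 = 25/23 in (≈ 1.087 in)
Initial abstraction Ia = S/5 = (25/23)/5 = 5/23 ≈ 0.217 in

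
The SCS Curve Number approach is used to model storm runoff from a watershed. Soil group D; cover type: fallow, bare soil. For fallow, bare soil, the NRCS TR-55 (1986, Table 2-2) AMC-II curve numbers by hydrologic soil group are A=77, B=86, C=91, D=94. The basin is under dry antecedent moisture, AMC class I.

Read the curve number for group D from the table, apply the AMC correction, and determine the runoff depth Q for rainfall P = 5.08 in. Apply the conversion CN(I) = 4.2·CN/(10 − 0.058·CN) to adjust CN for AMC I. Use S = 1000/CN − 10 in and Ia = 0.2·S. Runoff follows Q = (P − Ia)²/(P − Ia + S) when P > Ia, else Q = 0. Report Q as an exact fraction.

Q = 1543154089/425915175 in ≈ 3.623 in

NRCS table: fallow, bare soil, soil group D → CN(II) = 94
Adjust CN=94 to AMC I: 4.2·94/(10 − 0.058·94) → (1974/5) ÷ (1137/250) = 32900/379 ≈ 86.807
Max retention: S = 1000/(32900/379) − 10 = 500/329 in (≈ 1.520 in)
Ia = 0.2S: 0.2·1.520 = 0.304 in (exactly 100/329)
Excess rainfall: 5.080 − 0.304 = 4.776 in; P > Ia so Q > 0
Q = (39283/8225)²/((39283/8225) + 500/329) = (1543154089/67650625)/(51783/8225) = 1543154089/425915175 in ≈ 3.623 in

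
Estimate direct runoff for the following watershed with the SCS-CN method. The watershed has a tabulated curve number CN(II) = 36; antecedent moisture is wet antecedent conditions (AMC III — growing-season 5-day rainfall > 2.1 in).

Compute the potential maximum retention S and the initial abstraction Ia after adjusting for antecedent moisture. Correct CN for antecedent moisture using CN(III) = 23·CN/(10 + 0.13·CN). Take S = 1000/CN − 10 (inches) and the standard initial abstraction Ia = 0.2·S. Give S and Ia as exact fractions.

S = 1600/207 in ≈ 7.729 in; Ia = 320/207 in ≈ 1.546 in

CN(III) from CN(II)=36: (23·36)/(10 + 0.13·36) = 20700/367 ≈ 56.403
Max retention: S = 1000/(20700/367) − 10 = 1600/207 in (≈ 7.729 in)
Ia = 0.2·(1600/207) = 320/207 in ≈ 1.546 in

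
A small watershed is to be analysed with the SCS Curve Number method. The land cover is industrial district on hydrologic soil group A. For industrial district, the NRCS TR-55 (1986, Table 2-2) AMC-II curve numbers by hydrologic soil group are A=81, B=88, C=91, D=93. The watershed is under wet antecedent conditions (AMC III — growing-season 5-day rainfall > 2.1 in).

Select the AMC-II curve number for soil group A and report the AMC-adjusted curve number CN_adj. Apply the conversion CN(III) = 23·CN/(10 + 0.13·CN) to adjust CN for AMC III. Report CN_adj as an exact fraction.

CN_adj = 186300/2053 ≈ 90.745

NRCS table: industrial district, soil group A → CN(II) = 81
Wet (AMC III): CN(III) = 23·81/(10 + 0.13·81) = 1863/(2053/100) = 186300/2053 ≈ 90.745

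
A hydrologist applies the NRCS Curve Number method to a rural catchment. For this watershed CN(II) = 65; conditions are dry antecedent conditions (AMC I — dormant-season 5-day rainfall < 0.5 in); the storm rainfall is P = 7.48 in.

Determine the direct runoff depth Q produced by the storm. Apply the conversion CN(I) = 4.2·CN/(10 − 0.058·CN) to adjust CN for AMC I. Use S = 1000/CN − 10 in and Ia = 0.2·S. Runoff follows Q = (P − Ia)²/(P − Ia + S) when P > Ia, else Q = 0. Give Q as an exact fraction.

Q = 22972849/16860675 in ≈ 1.363 in

Adjust CN=65 to AMC I: 4.2·65/(10 − 0.058·65) → 273 ÷ (623/100) = 3900/89 ≈ 43.820
Max retention: S = 1000/(3900/89) − 10 = 500/39 in (≈ 12.821 in)
Ia = 0.2·(500/39) = 100/39 in ≈ 2.564 in
Since P=7.480 > Ia=2.564: effective rainfall P−Ia = 4793/975 in
Q = (4793/975)²/((4793/975) + 500/39) = (22972849/950625)/(17293/975) = 22972849/16860675 in ≈ 1.363 in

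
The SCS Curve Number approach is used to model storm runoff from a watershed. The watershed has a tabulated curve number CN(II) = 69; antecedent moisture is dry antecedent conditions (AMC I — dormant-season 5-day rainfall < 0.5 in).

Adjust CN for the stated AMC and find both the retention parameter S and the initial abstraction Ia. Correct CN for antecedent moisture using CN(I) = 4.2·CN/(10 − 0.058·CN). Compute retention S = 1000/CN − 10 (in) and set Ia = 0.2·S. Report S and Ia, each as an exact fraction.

Adjust CN=69 to AMC I: 4.2·69/(10 − 0.058·69) → (1449/5) ÷ (2999/500) = 144900/2999 ≈ 48.316
Max retention: S = 1000/(144900/2999) − 10 = 15500/1449 in (≈ 10.697 in)
Initial abstraction Ia = S/5 = (15500/1449)/5 = 3100/1449 ≈ 2.139 in

S = 15500/1449 in ≈ 10.697 in; Ia = 3100/1449 in ≈ 2.139 in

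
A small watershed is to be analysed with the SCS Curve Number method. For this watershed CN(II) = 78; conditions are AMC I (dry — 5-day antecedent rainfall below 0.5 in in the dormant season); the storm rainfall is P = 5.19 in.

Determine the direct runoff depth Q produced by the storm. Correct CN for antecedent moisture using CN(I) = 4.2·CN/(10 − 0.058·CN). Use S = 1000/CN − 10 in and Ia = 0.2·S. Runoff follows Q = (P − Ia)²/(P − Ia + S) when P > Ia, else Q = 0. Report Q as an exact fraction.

Q = 99263433721/70848495900 in ≈ 1.401 in

CN(I) from CN(II)=78: (4.2·78)/(10 − 0.058·78) = 81900/1369 ≈ 59.825
Retention S: 1000/CN − 10 with CN=59.825 → S = 5500/819 ≈ 6.716 in
Initial abstraction Ia = S/5 = (5500/819)/5 = 1100/819 ≈ 1.343 in
Since P=5.190 > Ia=1.343: effective rainfall P−Ia = 315061/81900 in
Q: (315061/81900)² ÷ (865061/81900) = 99263433721/70848495900 in (≈ 1.401 in)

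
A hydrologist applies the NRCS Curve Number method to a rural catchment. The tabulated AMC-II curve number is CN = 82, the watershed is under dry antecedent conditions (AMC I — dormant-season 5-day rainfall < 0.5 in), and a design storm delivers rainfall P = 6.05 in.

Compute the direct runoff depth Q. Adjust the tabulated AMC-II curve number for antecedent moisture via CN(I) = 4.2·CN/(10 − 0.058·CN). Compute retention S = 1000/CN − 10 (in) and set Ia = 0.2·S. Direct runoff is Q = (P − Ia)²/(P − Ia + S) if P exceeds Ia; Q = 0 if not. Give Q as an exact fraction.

Q = 825240529/337092980 in ≈ 2.448 in

CN(I) from CN(II)=82: (4.2·82)/(10 − 0.058·82) = 28700/437 ≈ 65.675
S = 1000/(28700/437) − 10 = 1500/287 in ≈ 5.226 in
Initial abstraction Ia = S/5 = (1500/287)/5 = 300/287 ≈ 1.045 in
P − Ia = 6.050 − 1.045 = 28727/5740 ≈ 5.005 in (> 0, runoff occurs)
Runoff Q = (P−Ia)²/(P−Ia+S) = (5.005)²/(5.005+5.226) = 825240529/337092980 ≈ 2.448 in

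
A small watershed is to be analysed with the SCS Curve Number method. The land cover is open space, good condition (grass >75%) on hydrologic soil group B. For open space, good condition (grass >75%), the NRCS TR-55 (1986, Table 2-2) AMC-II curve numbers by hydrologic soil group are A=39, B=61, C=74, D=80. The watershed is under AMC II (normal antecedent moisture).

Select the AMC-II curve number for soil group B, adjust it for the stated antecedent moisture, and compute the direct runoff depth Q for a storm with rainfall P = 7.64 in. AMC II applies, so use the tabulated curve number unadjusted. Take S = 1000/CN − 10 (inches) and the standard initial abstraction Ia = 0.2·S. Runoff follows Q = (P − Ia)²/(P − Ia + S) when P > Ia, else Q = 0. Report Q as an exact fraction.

NRCS table: open space, good condition (grass >75%), soil group B → CN(II) = 61
Average conditions: CN = 61 (no AMC adjustment).
Retention S: 1000/CN − 10 with CN=61.000 → S = 390/61 ≈ 6.393 in
Ia = 0.2S: 0.2·6.393 = 1.279 in (exactly 78/61)
P − Ia = 7.640 − 1.279 = 9701/1525 ≈ 6.361 in (> 0, runoff occurs)
Q = (9701/1525)²/((9701/1525) + 390/61) = (94109401/2325625)/(19451/1525) = 94109401/29662775 in ≈ 3.173 in

Q = 94109401/29662775 in ≈ 3.173 in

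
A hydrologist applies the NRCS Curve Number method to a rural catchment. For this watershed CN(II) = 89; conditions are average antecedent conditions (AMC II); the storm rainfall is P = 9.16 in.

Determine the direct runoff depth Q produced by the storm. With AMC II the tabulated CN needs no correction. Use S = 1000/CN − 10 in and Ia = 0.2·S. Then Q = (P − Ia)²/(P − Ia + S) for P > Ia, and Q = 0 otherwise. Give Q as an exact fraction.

Average conditions: CN = 89 (no AMC adjustment).
Retention S: 1000/CN − 10 with CN=89.000 → S = 110/89 ≈ 1.236 in
Ia = 0.2·(110/89) = 22/89 in ≈ 0.247 in
Since P=9.160 > Ia=0.247: effective rainfall P−Ia = 19831/2225 in
Q = (19831/2225)²/((19831/2225) + 110/89) = (393268561/4950625)/(22581/2225) = 393268561/50242725 in ≈ 7.827 in

Q = 393268561/50242725 in ≈ 7.827 in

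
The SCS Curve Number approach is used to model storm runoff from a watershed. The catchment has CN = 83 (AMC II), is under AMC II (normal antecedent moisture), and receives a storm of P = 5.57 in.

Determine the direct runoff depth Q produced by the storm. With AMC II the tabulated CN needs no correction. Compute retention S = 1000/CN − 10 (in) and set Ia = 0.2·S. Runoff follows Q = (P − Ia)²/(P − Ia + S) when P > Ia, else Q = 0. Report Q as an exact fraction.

Q = 1834494561/496597300 in ≈ 3.694 in

CN(II) = 83; AMC II needs no correction.
Max retention: S = 1000/83 − 10 = 170/83 in (≈ 2.048 in)
Ia = 0.2·(170/83) = 34/83 in ≈ 0.410 in
Excess rainfall: 5.570 − 0.410 = 5.160 in; P > Ia so Q > 0
Runoff Q = (P−Ia)²/(P−Ia+S) = (5.160)²/(5.160+2.048) = 1834494561/496597300 ≈ 3.694 in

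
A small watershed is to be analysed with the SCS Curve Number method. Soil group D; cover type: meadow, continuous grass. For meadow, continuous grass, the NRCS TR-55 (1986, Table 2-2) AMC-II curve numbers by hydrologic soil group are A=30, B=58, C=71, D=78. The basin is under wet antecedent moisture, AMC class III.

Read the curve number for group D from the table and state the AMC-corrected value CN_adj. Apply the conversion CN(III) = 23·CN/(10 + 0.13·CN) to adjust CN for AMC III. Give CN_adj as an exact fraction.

CN_adj = 89700/1007 ≈ 89.076

NRCS table: meadow, continuous grass, soil group D → CN(II) = 78
Wet (AMC III): CN(III) = 23·78/(10 + 0.13·78) = 1794/(1007/50) = 89700/1007 ≈ 89.076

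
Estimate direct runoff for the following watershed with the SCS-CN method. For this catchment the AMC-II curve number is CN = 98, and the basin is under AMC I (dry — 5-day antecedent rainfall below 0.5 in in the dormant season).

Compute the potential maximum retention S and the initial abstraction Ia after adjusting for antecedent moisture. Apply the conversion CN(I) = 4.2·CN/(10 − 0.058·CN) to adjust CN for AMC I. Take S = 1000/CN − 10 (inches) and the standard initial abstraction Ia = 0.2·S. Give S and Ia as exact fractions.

CN(I) from CN(II)=98: (4.2·98)/(10 − 0.058·98) = 102900/1079 ≈ 95.366
Retention S: 1000/CN − 10 with CN=95.366 → S = 500/1029 ≈ 0.486 in
Ia = 0.2S: 0.2·0.486 = 0.097 in (exactly 100/1029)

S = 500/1029 in ≈ 0.486 in; Ia = 100/1029 in ≈ 0.097 in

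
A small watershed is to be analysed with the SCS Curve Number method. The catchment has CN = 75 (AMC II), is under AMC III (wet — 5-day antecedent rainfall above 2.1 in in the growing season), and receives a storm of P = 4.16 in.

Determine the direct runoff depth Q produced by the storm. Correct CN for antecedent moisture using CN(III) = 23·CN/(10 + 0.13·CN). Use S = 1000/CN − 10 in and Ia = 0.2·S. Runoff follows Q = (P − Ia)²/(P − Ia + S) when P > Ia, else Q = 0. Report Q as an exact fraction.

Q = 5571122/1978575 in ≈ 2.816 in

Wet (AMC III): CN(III) = 23·75/(10 + 0.13·75) = 1725/(79/4) = 6900/79 ≈ 87.342
Max retention: S = 1000/(6900/79) − 10 = 100/69 in (≈ 1.449 in)
Ia = 0.2S: 0.2·1.449 = 0.290 in (exactly 20/69)
Excess rainfall: 4.160 − 0.290 = 3.870 in; P > Ia so Q > 0
Q = (6676/1725)²/((6676/1725) + 100/69) = (44568976/2975625)/(9176/1725) = 5571122/1978575 in ≈ 2.816 in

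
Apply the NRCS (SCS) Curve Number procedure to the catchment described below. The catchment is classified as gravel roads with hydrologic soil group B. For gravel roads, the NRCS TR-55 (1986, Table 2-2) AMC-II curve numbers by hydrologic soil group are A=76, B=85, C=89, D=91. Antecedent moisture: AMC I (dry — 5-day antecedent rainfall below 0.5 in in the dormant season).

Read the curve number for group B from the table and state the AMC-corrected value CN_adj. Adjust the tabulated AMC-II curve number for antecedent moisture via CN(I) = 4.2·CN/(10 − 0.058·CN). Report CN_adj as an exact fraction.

NRCS table: gravel roads, soil group B → CN(II) = 85
Dry (AMC I): CN(I) = 4.2·85/(10 − 0.058·85) = 357/(507/100) = 11900/169 ≈ 70.414

CN_adj = 11900/169 ≈ 70.414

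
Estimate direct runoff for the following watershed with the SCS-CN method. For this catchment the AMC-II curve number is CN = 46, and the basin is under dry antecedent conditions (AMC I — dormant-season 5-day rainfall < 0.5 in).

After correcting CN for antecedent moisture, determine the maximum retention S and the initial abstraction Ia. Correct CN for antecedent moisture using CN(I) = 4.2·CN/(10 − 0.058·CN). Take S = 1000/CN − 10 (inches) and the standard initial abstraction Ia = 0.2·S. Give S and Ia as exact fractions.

Adjust CN=46 to AMC I: 4.2·46/(10 − 0.058·46) → (966/5) ÷ (1833/250) = 16100/611 ≈ 26.350
S = 1000/(16100/611) − 10 = 4500/161 in ≈ 27.950 in
Ia = 0.2S: 0.2·27.950 = 5.590 in (exactly 900/161)

S = 4500/161 in ≈ 27.950 in; Ia = 900/161 in ≈ 5.590 in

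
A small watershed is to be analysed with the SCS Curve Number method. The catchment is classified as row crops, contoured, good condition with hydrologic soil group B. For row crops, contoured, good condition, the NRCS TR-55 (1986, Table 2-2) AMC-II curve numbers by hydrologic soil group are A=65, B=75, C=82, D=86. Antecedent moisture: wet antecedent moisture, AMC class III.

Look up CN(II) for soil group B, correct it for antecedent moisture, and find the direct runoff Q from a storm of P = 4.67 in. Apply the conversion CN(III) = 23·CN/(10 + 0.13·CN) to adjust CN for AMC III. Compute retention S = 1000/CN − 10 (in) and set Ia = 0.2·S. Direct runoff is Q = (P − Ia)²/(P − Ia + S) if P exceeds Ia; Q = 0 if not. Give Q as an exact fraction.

NRCS table: row crops, contoured, good condition, soil group B → CN(II) = 75
Wet (AMC III): CN(III) = 23·75/(10 + 0.13·75) = 1725/(79/4) = 6900/79 ≈ 87.342
S = 1000/(6900/79) − 10 = 100/69 in ≈ 1.449 in
Ia = 0.2S: 0.2·1.449 = 0.290 in (exactly 20/69)
P − Ia = 4.670 − 0.290 = 30223/6900 ≈ 4.380 in (> 0, runoff occurs)
Q: (30223/6900)² ÷ (40223/6900) = 913429729/277538700 in (≈ 3.291 in)

Q = 913429729/277538700 in ≈ 3.291 in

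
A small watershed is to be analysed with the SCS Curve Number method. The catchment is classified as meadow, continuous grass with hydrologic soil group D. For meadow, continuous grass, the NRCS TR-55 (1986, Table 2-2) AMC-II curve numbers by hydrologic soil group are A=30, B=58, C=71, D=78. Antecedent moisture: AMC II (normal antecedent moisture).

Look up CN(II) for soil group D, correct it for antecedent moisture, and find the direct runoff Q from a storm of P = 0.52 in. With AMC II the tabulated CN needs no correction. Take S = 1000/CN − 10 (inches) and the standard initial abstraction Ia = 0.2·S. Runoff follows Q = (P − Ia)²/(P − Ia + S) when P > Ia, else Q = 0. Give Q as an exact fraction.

Q = 0 in ≈ 0.000 in

NRCS table: meadow, continuous grass, soil group D → CN(II) = 78
CN(II) = 78; AMC II needs no correction.
Max retention: S = 1000/78 − 10 = 110/39 in (≈ 2.821 in)
Ia = 0.2S: 0.2·2.821 = 0.564 in (exactly 22/39)
P = 0.520 ≤ Ia = 0.564 in: entire storm abstracted, Q = 0.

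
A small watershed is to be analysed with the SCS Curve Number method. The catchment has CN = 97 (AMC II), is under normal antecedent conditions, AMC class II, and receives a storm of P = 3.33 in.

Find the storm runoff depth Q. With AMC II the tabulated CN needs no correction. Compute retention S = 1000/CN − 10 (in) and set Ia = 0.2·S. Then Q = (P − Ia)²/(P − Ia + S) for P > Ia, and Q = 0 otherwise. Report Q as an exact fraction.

Q = 334984467/112199900 in ≈ 2.986 in

AMC II — tabulated CN = 97 applies directly.
Retention S: 1000/CN − 10 with CN=97.000 → S = 30/97 ≈ 0.309 in
Ia = 0.2·(30/97) = 6/97 in ≈ 0.062 in
P − Ia = 3.330 − 0.062 = 31701/9700 ≈ 3.268 in (> 0, runoff occurs)
Q = (31701/9700)²/((31701/9700) + 30/97) = (1004953401/94090000)/(34701/9700) = 334984467/112199900 in ≈ 2.986 in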